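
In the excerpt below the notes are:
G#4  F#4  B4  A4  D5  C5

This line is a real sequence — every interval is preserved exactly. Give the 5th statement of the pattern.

Ab5 Gb5

With a 2-note motive the entries are G#4, B4, D5, each up a 3rd from the previous.
Extending up a 3rd: F5 → Ab5.
So cell 5 is Ab5 Gb5.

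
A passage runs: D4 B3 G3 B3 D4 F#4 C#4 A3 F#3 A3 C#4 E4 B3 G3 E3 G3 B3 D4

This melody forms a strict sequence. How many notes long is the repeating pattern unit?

6

There are 18 notes; a 6-note unit gives 3 cells:
D4 B3 G3 B3 D4 F#4 | C#4 A3 F#3 A3 C#4 E4 | B3 G3 E3 G3 B3 D4
Every group is a transposition down a 2nd of the one before; no shorter unit works.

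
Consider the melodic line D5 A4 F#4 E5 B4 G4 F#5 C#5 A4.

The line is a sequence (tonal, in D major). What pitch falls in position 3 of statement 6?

Grouping in 3s, the 3rd note of each cell is F#4, G4, A4.
Extending up a 2nd: B4 → C#5 → D5.

D5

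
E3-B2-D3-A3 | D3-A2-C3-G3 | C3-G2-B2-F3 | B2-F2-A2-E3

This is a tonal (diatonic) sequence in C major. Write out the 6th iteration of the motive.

G2 D2 F2 C3

The 4-note cells begin on E3, D3, C3, B2 — each down a 2nd from the last.
Carrying on: A2 → G2.
Statement 6 starts on G2 and keeps the same diatonic contour: G2 D2 F2 C3.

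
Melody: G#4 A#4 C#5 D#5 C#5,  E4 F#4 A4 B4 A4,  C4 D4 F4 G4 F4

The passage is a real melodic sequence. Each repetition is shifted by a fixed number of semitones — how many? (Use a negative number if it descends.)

Unit = 5 notes; the statements start on G#4, E4, C4, moving down a 3rd each time.
G#4→E4 is 64 − 68 = -4 semitones.

-4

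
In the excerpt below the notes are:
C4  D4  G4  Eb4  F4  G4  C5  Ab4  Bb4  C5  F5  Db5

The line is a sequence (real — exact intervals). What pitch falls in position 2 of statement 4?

F5

With 4-note cells, note 2 of each statement runs D4, G4, C5.
From C5, up a 4th gives F5.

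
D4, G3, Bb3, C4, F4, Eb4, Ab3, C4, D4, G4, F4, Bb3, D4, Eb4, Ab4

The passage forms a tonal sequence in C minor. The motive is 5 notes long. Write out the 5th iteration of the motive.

With a 5-note motive the entries are D4, Eb4, F4, each up a 2nd from the previous.
Extending up a 2nd: G4 → Ab4.
So cell 5 is Ab4 D4 F4 G4 C5.

Ab4 D4 F4 G4 C5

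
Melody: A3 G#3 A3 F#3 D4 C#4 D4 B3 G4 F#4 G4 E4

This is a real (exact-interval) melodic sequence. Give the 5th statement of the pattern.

F5 E5 F5 D5

Taking 4-note groups, the heads are A3, D4, G4: the pattern moves up a 4th.
Carrying on: C5 → F5.
From F5 the exact shape gives F5 E5 F5 D5.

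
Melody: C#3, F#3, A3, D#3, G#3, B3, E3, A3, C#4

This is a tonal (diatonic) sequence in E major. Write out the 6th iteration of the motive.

A3 D#4 F#4

The 3-note cells begin on C#3, D#3, E3 — each up a 2nd from the last.
Carrying on: F#3 → G#3 → A3.
Statement 6 starts on A3 and keeps the same diatonic contour: A3 D#4 F#4.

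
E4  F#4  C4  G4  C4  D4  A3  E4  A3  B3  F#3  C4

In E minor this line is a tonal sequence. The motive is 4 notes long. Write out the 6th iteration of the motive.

The 4-note cells begin on E4, C4, A3 — each down a 3rd from the last.
Continuing the starts: F#3 → D3 → B2.
Statement 6 starts on B2 and keeps the same diatonic contour: B2 C3 G2 D3.

B2 C3 G2 D3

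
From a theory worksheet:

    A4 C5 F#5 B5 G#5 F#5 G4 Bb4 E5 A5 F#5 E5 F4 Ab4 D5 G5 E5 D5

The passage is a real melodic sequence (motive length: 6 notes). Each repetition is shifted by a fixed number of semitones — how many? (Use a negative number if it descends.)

-2

Unit = 6 notes; the statements start on A4, G4, F4, moving down a 2nd each time.
A4→G4 is 67 − 69 = -2 semitones.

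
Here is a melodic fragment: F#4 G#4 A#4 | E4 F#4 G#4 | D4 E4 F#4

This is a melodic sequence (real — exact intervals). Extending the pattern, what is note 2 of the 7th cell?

Ab3

Grouping in 3s, the 2nd note of each cell is G#4, F#4, E4.
Carrying that down a 2nd forward: D4 → C4 → Bb3 → Ab3.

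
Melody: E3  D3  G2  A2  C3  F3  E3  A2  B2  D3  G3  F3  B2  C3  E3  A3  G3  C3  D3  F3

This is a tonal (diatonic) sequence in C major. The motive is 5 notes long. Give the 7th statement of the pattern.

D4 C4 F3 G3 B3

With a 5-note motive the entries are E3, F3, G3, A3, each up a 2nd from the previous.
Extending up a 2nd: B3 → C4 → D4.
From D4 the diatonic shape gives D4 C4 F3 G3 B3.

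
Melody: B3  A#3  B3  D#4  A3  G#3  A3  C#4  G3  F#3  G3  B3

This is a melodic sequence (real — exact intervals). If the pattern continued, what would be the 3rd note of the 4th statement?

F3

With 4-note cells, note 3 of each statement runs B3, A3, G3.
From G3, down a 2nd gives F3.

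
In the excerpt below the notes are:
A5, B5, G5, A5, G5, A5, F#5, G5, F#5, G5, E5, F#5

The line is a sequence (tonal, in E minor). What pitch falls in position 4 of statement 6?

The unit is 4 notes. Position-4 pitches of the 3 shown cells: A5, G5, F#5.
Extending down a 2nd: E5 → D5 → C5.

C5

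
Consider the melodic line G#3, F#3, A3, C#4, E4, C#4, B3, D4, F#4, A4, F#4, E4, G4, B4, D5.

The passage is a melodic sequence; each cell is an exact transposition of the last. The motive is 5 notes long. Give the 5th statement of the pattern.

E5 D5 F5 A5 C6

With a 5-note motive the entries are G#3, C#4, F#4, each up a 4th from the previous.
Continuing the starts: B4 → E5.
Statement 5 starts on E5 and keeps the same exact contour: E5 D5 F5 A5 C6.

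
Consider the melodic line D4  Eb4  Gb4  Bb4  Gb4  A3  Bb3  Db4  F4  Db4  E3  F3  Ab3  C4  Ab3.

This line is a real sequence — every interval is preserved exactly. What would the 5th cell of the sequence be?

With a 5-note motive the entries are D4, A3, E3, each down a 4th from the previous.
Carrying on: B2 → F#2.
From F#2 the exact shape gives F#2 G2 Bb2 D3 Bb2.

F#2 G2 Bb2 D3 Bb2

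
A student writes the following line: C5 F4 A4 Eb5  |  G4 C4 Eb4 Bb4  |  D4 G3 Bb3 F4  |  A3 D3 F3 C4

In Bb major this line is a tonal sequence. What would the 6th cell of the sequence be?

With a 4-note motive the entries are C5, G4, D4, A3, each down a 4th from the previous.
Continuing the starts: Eb3 → Bb2.
So cell 6 is Bb2 Eb2 G2 D3.

Bb2 Eb2 G2 D3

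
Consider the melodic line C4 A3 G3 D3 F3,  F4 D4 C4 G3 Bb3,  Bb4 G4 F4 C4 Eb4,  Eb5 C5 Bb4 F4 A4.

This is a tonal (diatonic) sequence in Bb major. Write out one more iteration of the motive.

A5 F5 Eb5 Bb4 D5

Unit = 5 notes; the statements start on C4, F4, Bb4, Eb5, moving up a 4th each time.
Statement 5 starts on A5 and keeps the same diatonic contour: A5 F5 Eb5 Bb4 D5.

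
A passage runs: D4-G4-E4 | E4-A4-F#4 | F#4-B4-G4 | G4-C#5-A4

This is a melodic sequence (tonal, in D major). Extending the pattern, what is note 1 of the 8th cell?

With 3-note cells, note 1 of each statement runs D4, E4, F#4, G4.
Carrying that up a 2nd forward: A4 → B4 → C#5 → D5.

D5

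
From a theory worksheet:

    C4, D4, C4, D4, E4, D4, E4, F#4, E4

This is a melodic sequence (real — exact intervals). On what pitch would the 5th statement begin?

G#4

Unit = 3 notes; the statements start on C4, D4, E4, moving up a 2nd each time.
Extending the heads up a 2nd: F#4 → G#4.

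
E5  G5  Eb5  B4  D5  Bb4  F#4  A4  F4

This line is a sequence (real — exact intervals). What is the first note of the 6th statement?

Taking 3-note groups, the heads are E5, B4, F#4: the pattern moves down a 4th.
Continuing: C#4 → G#3 → D#3. Statement 6 starts on D#3.

D#3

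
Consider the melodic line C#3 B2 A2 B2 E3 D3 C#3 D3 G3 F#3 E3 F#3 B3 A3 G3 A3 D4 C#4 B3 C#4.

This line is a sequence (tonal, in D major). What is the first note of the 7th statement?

A4

With a 4-note motive the entries are C#3, E3, G3, B3, D4, each up a 3rd from the previous.
Extending the heads up a 3rd: F#4 → A4.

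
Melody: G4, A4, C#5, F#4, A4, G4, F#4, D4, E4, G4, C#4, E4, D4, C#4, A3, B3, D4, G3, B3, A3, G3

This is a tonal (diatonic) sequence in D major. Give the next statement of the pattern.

E3 F#3 A3 D3 F#3 E3 D3

The 7-note cells begin on G4, D4, A3 — each down a 4th from the last.
From E3 the diatonic shape gives E3 F#3 A3 D3 F#3 E3 D3.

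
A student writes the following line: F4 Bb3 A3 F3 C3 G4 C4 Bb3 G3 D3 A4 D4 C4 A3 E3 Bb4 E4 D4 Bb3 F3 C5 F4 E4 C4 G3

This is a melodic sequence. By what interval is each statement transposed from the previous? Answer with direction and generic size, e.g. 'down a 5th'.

up a 2nd

With a 5-note motive the entries are F4, G4, A4, Bb4, C5, each up a 2nd from the previous.
F4 to G4 is up a 2nd.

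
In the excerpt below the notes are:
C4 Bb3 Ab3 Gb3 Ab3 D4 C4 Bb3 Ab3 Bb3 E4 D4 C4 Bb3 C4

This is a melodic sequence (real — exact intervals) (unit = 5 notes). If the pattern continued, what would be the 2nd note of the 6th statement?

G#4

With 5-note cells, note 2 of each statement runs Bb3, C4, D4.
Carrying that up a 2nd forward: E4 → F#4 → G#4.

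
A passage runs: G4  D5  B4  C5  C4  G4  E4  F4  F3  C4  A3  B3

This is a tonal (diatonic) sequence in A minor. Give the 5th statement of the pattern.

E2 B2 G2 A2

Unit = 4 notes; the statements start on G4, C4, F3, moving down a 5th each time.
Carrying on: B2 → E2.
From E2 the diatonic shape gives E2 B2 G2 A2.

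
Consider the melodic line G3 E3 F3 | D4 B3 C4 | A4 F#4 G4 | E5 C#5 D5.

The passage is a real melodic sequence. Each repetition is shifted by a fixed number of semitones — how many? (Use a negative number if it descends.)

With a 3-note motive the entries are G3, D4, A4, E5, each up a 5th from the previous.
G3 to D4 spans +7 semitones.

7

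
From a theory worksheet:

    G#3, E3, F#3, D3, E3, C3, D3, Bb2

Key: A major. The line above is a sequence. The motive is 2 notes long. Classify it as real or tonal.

real

Each cell has the same semitone pattern (-4,) — intervals are preserved exactly.
And C3 lies outside A major, so the sequence is real rather than tonal.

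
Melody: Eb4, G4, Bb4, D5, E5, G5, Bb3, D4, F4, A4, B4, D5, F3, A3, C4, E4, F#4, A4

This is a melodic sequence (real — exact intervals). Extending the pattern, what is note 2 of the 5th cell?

B2

The unit is 6 notes. Position-2 pitches of the 3 shown cells: G4, D4, A3.
Each moves down a 4th. Continuing: E3 → B2.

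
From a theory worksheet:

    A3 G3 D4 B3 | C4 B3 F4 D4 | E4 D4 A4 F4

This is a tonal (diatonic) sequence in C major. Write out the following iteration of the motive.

The 4-note cells begin on A3, C4, E4 — each up a 3rd from the last.
From G4 the diatonic shape gives G4 F4 C5 A4.

G4 F4 C5 A4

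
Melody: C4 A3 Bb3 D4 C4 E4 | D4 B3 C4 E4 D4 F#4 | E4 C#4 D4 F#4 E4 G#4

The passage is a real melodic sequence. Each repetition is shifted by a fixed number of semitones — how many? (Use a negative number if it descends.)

With a 6-note motive the entries are C4, D4, E4, each up a 2nd from the previous.
C4→D4 is 62 − 60 = 2 semitones.

2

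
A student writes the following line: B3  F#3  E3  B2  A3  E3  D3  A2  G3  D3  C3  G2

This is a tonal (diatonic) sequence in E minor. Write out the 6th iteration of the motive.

D3 A2 G2 D2

Unit = 4 notes; the statements start on B3, A3, G3, moving down a 2nd each time.
Continuing the starts: F#3 → E3 → D3.
From D3 the diatonic shape gives D3 A2 G2 D2.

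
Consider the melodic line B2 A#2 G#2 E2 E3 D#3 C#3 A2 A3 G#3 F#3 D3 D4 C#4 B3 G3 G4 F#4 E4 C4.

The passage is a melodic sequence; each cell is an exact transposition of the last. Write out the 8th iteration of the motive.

With a 4-note motive the entries are B2, E3, A3, D4, G4, each up a 4th from the previous.
Carrying on: C5 → F5 → Bb5.
From Bb5 the exact shape gives Bb5 A5 G5 Eb5.

Bb5 A5 G5 Eb5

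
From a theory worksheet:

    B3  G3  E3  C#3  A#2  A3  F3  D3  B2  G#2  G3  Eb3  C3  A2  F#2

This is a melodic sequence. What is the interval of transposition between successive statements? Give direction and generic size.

Taking 5-note groups, the heads are B3, A3, G3: the pattern moves down a 2nd.
From B3 to A3: down a 2nd.

down a 2nd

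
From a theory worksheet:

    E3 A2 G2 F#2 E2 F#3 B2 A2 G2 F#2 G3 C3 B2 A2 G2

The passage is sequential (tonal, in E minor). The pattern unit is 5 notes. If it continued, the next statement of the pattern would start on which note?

With a 5-note motive the entries are E3, F#3, G3, each up a 2nd from the previous.
The next head, up a 2nd from G3, is A3.

A3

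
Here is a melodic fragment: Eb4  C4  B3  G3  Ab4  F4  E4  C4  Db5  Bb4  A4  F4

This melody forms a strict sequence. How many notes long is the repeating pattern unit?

Try groups of 4 (3 cells in 12 notes):
Eb4 C4 B3 G3 | Ab4 F4 E4 C4 | Db5 Bb4 A4 F4
Each cell is the previous one up a 4th — so the unit is 4 notes.

4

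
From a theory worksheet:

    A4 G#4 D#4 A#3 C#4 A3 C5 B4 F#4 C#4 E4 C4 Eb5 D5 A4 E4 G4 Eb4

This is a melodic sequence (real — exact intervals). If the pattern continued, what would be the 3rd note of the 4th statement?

C5

The unit is 6 notes. Position-3 pitches of the 3 shown cells: D#4, F#4, A4.
Each moves up a 3rd; the next is C5.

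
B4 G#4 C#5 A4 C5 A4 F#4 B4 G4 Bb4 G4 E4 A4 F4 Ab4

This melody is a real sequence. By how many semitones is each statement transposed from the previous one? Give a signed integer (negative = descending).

-2

Unit = 5 notes; the statements start on B4, A4, G4, moving down a 2nd each time.
B4 to A4 spans -2 semitones.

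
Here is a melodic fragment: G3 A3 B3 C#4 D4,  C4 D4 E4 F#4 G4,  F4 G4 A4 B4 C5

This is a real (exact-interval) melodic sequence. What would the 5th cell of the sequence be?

Eb5 F5 G5 A5 Bb5

Taking 5-note groups, the heads are G3, C4, F4: the pattern moves up a 4th.
Carrying on: Bb4 → Eb5.
So cell 5 is Eb5 F5 G5 A5 Bb5.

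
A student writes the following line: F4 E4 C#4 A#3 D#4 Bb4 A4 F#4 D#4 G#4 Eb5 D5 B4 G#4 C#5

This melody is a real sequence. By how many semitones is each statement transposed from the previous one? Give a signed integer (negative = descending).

With a 5-note motive the entries are F4, Bb4, Eb5, each up a 4th from the previous.
F4→Bb4 is 70 − 65 = 5 semitones.

5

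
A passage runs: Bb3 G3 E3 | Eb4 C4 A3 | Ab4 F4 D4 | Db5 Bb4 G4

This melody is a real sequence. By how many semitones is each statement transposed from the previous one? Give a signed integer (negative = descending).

With a 3-note motive the entries are Bb3, Eb4, Ab4, Db5, each up a 4th from the previous.
Bb3→Eb4 is 63 − 58 = 5 semitones.

5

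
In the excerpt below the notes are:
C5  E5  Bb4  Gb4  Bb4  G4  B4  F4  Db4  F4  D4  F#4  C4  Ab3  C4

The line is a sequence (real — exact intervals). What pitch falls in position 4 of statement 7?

C2

Grouping in 5s, the 4th note of each cell is Gb4, Db4, Ab3.
Extending down a 4th: Eb3 → Bb2 → F2 → C2.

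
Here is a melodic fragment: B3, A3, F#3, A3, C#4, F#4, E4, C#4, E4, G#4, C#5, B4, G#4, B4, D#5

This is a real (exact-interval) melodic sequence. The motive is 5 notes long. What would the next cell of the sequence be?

G#5 F#5 D#5 F#5 A#5

Unit = 5 notes; the statements start on B3, F#4, C#5, moving up a 5th each time.
From G#5 the exact shape gives G#5 F#5 D#5 F#5 A#5.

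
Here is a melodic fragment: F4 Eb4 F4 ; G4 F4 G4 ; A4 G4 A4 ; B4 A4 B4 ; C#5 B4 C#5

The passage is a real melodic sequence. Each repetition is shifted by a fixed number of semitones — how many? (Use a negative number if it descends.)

2

Unit = 3 notes; the statements start on F4, G4, A4, B4, C#5, moving up a 2nd each time.
Counting half-steps from F4 to G4: 2.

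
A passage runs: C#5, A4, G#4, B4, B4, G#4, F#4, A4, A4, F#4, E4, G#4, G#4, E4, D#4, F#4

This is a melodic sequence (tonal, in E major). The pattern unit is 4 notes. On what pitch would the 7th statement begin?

The 4-note cells begin on C#5, B4, A4, G#4 — each down a 2nd from the last.
Extending the heads down a 2nd: F#4 → E4 → D#4.

D#4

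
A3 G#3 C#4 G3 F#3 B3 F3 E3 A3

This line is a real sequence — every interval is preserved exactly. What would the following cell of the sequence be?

Eb3 D3 G3

Taking 3-note groups, the heads are A3, G3, F3: the pattern moves down a 2nd.
From Eb3 the exact shape gives Eb3 D3 G3.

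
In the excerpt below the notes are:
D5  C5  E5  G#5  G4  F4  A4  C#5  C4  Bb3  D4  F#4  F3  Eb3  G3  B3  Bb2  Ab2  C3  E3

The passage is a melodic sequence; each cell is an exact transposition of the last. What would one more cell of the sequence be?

With a 4-note motive the entries are D5, G4, C4, F3, Bb2, each down a 5th from the previous.
From Eb2 the exact shape gives Eb2 Db2 F2 A2.

Eb2 Db2 F2 A2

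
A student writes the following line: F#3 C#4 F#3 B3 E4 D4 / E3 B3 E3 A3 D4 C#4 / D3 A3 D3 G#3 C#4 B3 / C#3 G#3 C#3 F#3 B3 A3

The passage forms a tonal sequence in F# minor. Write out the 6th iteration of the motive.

The 6-note cells begin on F#3, E3, D3, C#3 — each down a 2nd from the last.
Continuing the starts: B2 → A2.
Statement 6 starts on A2 and keeps the same diatonic contour: A2 E3 A2 D3 G#3 F#3.

A2 E3 A2 D3 G#3 F#3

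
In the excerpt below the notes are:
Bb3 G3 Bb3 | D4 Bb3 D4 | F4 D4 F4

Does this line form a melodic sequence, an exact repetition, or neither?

sequence

Each 3-note cell is the previous one transposed up a 3rd.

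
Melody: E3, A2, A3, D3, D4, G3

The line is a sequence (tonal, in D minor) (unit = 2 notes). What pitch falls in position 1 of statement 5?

C5

The unit is 2 notes. Position-1 pitches of the 3 shown cells: E3, A3, D4.
Each moves up a 4th. Continuing: G4 → C5.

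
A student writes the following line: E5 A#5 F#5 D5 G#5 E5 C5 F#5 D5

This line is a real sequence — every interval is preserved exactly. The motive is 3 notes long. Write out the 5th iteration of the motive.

The 3-note cells begin on E5, D5, C5 — each down a 2nd from the last.
Extending down a 2nd: Bb4 → Ab4.
Statement 5 starts on Ab4 and keeps the same exact contour: Ab4 D5 Bb4.

Ab4 D5 Bb4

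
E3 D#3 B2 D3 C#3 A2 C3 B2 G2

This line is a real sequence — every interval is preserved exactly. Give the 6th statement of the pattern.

Gb2 F2 Db2

Unit = 3 notes; the statements start on E3, D3, C3, moving down a 2nd each time.
Continuing the starts: Bb2 → Ab2 → Gb2.
From Gb2 the exact shape gives Gb2 F2 Db2.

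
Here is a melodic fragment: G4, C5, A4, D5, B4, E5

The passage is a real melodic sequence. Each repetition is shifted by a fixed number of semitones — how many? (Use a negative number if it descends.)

2

With a 2-note motive the entries are G4, A4, B4, each up a 2nd from the previous.
G4→A4 is 69 − 67 = 2 semitones.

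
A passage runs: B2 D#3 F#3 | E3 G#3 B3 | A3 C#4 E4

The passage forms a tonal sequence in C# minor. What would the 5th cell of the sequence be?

With a 3-note motive the entries are B2, E3, A3, each up a 4th from the previous.
Carrying on: D#4 → G#4.
From G#4 the diatonic shape gives G#4 B4 D#5.

G#4 B4 D#5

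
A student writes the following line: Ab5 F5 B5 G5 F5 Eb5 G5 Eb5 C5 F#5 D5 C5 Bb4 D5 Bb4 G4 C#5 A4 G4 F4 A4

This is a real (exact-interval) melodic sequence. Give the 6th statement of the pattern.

G3 E3 A#3 F#3 E3 D3 F#3

Taking 7-note groups, the heads are Ab5, Eb5, Bb4: the pattern moves down a 4th.
Carrying on: F4 → C4 → G3.
Statement 6 starts on G3 and keeps the same exact contour: G3 E3 A#3 F#3 E3 D3 F#3.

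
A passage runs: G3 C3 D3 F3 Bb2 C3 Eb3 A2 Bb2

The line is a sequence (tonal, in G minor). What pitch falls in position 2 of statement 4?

The unit is 3 notes. Position-2 pitches of the 3 shown cells: C3, Bb2, A2.
One more down a 2nd gives G2.

G2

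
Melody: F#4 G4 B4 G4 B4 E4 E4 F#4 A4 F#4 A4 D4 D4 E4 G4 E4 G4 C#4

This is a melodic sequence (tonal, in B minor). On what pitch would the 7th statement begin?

G3

Taking 6-note groups, the heads are F#4, E4, D4: the pattern moves down a 2nd.
Continuing: C#4 → B3 → A3 → G3. Statement 7 starts on G3.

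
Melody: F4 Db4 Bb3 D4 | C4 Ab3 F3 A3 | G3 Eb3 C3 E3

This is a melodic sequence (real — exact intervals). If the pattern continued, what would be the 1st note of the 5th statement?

A2

With 4-note cells, note 1 of each statement runs F4, C4, G3.
Extending down a 4th: D3 → A2.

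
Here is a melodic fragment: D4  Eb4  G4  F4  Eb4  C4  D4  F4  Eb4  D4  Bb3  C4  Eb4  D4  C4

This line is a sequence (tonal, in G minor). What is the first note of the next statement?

The 5-note cells begin on D4, C4, Bb3 — each down a 2nd from the last.
One more step down a 2nd gives A3.

A3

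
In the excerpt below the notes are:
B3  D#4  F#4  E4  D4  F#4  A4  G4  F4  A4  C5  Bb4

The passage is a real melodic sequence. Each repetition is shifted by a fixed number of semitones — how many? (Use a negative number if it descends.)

3

With a 4-note motive the entries are B3, D4, F4, each up a 3rd from the previous.
B3→D4 is 62 − 59 = 3 semitones.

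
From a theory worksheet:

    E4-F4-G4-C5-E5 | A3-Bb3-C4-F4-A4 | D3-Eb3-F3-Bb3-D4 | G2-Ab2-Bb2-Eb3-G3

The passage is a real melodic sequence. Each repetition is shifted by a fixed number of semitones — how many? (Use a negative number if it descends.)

With a 5-note motive the entries are E4, A3, D3, G2, each down a 5th from the previous.
Counting half-steps from E4 to A3: -7.

-7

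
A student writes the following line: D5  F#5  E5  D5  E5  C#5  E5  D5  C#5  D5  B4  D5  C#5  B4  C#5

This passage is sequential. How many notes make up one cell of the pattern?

Try groups of 5 (3 cells in 15 notes):
D5 F#5 E5 D5 E5 | C#5 E5 D5 C#5 D5 | B4 D5 C#5 B4 C#5
That's a consistent down a 2nd shift per cell, and no other grouping gives one.

5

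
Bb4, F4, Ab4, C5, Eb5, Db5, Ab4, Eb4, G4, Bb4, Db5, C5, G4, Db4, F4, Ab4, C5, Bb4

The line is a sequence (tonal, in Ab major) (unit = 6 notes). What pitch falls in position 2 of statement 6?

With 6-note cells, note 2 of each statement runs F4, Eb4, Db4.
Each moves down a 2nd. Continuing: C4 → Bb3 → Ab3.

Ab3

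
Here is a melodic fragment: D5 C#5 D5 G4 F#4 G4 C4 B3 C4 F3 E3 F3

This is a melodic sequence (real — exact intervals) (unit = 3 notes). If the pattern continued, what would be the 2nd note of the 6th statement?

D2

Grouping in 3s, the 2nd note of each cell is C#5, F#4, B3, E3.
Extending down a 5th: A2 → D2.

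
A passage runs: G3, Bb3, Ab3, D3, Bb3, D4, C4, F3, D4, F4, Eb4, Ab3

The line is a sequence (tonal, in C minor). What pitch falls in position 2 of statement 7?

The unit is 4 notes. Position-2 pitches of the 3 shown cells: Bb3, D4, F4.
Each moves up a 3rd. Continuing: Ab4 → C5 → Eb5 → G5.

G5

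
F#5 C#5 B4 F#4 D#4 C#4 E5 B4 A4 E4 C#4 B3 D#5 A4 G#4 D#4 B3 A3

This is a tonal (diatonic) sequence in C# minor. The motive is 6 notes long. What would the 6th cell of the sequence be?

A4 E4 D#4 A3 F#3 E3

The 6-note cells begin on F#5, E5, D#5 — each down a 2nd from the last.
Continuing the starts: C#5 → B4 → A4.
So cell 6 is A4 E4 D#4 A3 F#3 E3.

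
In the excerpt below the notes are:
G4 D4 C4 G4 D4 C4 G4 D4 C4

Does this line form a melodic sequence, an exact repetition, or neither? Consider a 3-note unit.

Each 3-note cell is identical (G4 D4 C4), restated at the same pitch.

repetition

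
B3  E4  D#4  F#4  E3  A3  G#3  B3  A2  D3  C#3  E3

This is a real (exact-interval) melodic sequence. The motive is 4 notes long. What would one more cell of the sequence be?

With a 4-note motive the entries are B3, E3, A2, each down a 5th from the previous.
So cell 4 is D2 G2 F#2 A2.

D2 G2 F#2 A2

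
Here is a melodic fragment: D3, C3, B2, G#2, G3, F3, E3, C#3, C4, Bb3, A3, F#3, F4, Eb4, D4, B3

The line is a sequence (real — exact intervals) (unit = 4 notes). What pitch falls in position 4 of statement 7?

D5

With 4-note cells, note 4 of each statement runs G#2, C#3, F#3, B3.
Each moves up a 4th. Continuing: E4 → A4 → D5.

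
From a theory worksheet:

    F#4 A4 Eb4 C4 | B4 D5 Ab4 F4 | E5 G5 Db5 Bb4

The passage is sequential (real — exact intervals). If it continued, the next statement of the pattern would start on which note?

The 4-note cells begin on F#4, B4, E5 — each up a 4th from the last.
One more step up a 4th gives A5.

A5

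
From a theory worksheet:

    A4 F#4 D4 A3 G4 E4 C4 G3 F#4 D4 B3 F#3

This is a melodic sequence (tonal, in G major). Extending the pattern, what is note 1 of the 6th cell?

With 4-note cells, note 1 of each statement runs A4, G4, F#4.
Extending down a 2nd: E4 → D4 → C4.

C4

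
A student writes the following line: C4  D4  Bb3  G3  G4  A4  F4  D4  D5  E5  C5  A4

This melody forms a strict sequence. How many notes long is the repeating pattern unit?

4

Try groups of 4 (3 cells in 12 notes):
C4 D4 Bb3 G3 | G4 A4 F4 D4 | D5 E5 C5 A4
Every group is a transposition up a 5th of the one before; no shorter unit works.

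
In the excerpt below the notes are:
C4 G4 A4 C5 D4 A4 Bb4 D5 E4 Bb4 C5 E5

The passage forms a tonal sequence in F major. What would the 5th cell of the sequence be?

Taking 4-note groups, the heads are C4, D4, E4: the pattern moves up a 2nd.
Extending up a 2nd: F4 → G4.
From G4 the diatonic shape gives G4 D5 E5 G5.

G4 D5 E5 G5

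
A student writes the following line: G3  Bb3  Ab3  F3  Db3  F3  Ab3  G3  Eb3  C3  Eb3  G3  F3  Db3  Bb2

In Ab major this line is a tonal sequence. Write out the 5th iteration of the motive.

C3 Eb3 Db3 Bb2 G2

With a 5-note motive the entries are G3, F3, Eb3, each down a 2nd from the previous.
Continuing the starts: Db3 → C3.
From C3 the diatonic shape gives C3 Eb3 Db3 Bb2 G2.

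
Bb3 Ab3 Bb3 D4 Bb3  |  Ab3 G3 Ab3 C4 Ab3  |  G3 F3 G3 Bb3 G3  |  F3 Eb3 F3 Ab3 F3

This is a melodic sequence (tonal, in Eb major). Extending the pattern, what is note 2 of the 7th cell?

The unit is 5 notes. Position-2 pitches of the 4 shown cells: Ab3, G3, F3, Eb3.
Each moves down a 2nd. Continuing: D3 → C3 → Bb2.

Bb2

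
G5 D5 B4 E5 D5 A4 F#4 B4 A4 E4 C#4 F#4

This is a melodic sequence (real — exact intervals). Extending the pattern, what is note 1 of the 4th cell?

The unit is 4 notes. Position-1 pitches of the 3 shown cells: G5, D5, A4.
Each moves down a 4th; the next is E4.

E4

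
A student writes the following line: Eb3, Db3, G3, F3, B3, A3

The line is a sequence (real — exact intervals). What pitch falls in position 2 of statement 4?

With 2-note cells, note 2 of each statement runs Db3, F3, A3.
Each moves up a 3rd; the next is C#4.

C#4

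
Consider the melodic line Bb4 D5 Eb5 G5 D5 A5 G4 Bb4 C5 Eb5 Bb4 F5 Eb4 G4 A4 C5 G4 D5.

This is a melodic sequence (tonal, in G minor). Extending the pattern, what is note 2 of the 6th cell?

Grouping in 6s, the 2nd note of each cell is D5, Bb4, G4.
Carrying that down a 3rd forward: Eb4 → C4 → A3.

A3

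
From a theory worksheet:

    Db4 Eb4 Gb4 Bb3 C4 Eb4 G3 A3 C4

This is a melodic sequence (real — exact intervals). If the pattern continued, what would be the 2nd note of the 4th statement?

With 3-note cells, note 2 of each statement runs Eb4, C4, A3.
From A3, down a 3rd gives F#3.

F#3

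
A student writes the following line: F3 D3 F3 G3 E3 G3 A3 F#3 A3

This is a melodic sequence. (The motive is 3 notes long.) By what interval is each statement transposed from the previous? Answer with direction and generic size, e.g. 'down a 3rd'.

up a 2nd

With a 3-note motive the entries are F3, G3, A3, each up a 2nd from the previous.
F3 to G3 is up a 2nd.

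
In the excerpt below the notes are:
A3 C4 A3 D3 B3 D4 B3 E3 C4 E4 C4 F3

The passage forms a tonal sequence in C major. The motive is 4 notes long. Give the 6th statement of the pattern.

Unit = 4 notes; the statements start on A3, B3, C4, moving up a 2nd each time.
Extending up a 2nd: D4 → E4 → F4.
So cell 6 is F4 A4 F4 B3.

F4 A4 F4 B3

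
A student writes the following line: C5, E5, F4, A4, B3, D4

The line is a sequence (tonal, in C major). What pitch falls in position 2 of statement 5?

With 2-note cells, note 2 of each statement runs E5, A4, D4.
Extending down a 5th: G3 → C3.

C3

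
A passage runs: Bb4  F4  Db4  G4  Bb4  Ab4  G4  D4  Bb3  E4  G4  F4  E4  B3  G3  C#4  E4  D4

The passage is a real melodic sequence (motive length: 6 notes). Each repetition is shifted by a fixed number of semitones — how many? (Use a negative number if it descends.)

-3

Taking 6-note groups, the heads are Bb4, G4, E4: the pattern moves down a 3rd.
Bb4→G4 is 67 − 70 = -3 semitones.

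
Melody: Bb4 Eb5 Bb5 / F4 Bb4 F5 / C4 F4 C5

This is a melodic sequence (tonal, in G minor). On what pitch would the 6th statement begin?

A2

With a 3-note motive the entries are Bb4, F4, C4, each down a 4th from the previous.
Extending the heads down a 4th: G3 → D3 → A2.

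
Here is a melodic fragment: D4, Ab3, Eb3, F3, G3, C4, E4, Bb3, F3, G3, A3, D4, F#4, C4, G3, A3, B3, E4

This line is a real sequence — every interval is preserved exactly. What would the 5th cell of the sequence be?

A#4 E4 B3 C#4 D#4 G#4

The 6-note cells begin on D4, E4, F#4 — each up a 2nd from the last.
Extending up a 2nd: G#4 → A#4.
So cell 5 is A#4 E4 B3 C#4 D#4 G#4.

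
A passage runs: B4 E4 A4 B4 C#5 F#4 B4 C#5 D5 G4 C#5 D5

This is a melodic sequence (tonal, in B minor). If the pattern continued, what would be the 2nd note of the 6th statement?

Grouping in 4s, the 2nd note of each cell is E4, F#4, G4.
Each moves up a 2nd. Continuing: A4 → B4 → C#5.

C#5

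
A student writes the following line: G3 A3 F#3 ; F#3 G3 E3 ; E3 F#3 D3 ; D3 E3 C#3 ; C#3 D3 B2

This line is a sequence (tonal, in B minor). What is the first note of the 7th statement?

With a 3-note motive the entries are G3, F#3, E3, D3, C#3, each down a 2nd from the previous.
Extending the heads down a 2nd: B2 → A2.

A2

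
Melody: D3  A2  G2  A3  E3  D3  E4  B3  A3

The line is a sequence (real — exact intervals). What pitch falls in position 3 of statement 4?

E4

Grouping in 3s, the 3rd note of each cell is G2, D3, A3.
From A3, up a 5th gives E4.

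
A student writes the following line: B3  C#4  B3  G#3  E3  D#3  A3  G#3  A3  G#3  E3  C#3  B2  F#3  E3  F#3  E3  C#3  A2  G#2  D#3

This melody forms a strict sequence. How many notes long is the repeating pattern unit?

7

21 notes total. Splitting into 3 groups of 7:
B3 C#4 B3 G#3 E3 D#3 A3 | G#3 A3 G#3 E3 C#3 B2 F#3 | E3 F#3 E3 C#3 A2 G#2 D#3
Every group is a transposition down a 3rd of the one before; no shorter unit works.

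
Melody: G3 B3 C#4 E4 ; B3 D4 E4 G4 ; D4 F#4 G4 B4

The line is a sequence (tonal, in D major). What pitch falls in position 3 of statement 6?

F#5

The unit is 4 notes. Position-3 pitches of the 3 shown cells: C#4, E4, G4.
Carrying that up a 3rd forward: B4 → D5 → F#5.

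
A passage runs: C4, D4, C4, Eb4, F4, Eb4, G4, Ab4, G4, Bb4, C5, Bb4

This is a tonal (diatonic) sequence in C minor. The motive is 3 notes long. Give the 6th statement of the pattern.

F5 G5 F5

With a 3-note motive the entries are C4, Eb4, G4, Bb4, each up a 3rd from the previous.
Continuing the starts: D5 → F5.
So cell 6 is F5 G5 F5.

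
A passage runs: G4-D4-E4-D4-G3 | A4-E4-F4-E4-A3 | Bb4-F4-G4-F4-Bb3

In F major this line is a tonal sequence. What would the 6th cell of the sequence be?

Unit = 5 notes; the statements start on G4, A4, Bb4, moving up a 2nd each time.
Carrying on: C5 → D5 → E5.
So cell 6 is E5 Bb4 C5 Bb4 E4.

E5 Bb4 C5 Bb4 E4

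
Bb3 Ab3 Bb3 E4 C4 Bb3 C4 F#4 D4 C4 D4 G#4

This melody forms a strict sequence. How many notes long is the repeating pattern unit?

12 notes total. Splitting into 3 groups of 4:
Bb3 Ab3 Bb3 E4 | C4 Bb3 C4 F#4 | D4 C4 D4 G#4
That's a consistent up a 2nd shift per cell, and no other grouping gives one.

4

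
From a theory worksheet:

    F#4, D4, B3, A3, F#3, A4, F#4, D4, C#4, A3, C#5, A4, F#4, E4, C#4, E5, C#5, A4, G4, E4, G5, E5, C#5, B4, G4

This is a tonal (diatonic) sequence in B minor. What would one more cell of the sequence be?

With a 5-note motive the entries are F#4, A4, C#5, E5, G5, each up a 3rd from the previous.
Statement 6 starts on B5 and keeps the same diatonic contour: B5 G5 E5 D5 B4.

B5 G5 E5 D5 B4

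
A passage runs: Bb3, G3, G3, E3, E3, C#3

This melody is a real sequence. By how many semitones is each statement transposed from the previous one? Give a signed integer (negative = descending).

-3

Taking 2-note groups, the heads are Bb3, G3, E3: the pattern moves down a 3rd.
Bb3 to G3 spans -3 semitones.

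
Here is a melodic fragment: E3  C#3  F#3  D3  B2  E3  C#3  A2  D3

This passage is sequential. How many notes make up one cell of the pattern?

9 notes total. Splitting into 3 groups of 3:
E3 C#3 F#3 | D3 B2 E3 | C#3 A2 D3
Each cell is the previous one down a 2nd — so the unit is 3 notes.

3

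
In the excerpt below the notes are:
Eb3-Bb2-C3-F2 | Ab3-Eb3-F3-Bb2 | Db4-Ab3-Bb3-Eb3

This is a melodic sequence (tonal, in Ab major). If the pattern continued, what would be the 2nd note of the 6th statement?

With 4-note cells, note 2 of each statement runs Bb2, Eb3, Ab3.
Extending up a 4th: Db4 → G4 → C5.

C5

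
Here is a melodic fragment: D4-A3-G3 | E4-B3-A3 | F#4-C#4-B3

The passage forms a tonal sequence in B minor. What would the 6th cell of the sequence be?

Taking 3-note groups, the heads are D4, E4, F#4: the pattern moves up a 2nd.
Extending up a 2nd: G4 → A4 → B4.
So cell 6 is B4 F#4 E4.

B4 F#4 E4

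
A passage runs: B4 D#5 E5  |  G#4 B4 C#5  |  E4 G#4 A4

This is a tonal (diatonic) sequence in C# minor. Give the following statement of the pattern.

The 3-note cells begin on B4, G#4, E4 — each down a 3rd from the last.
So cell 4 is C#4 E4 F#4.

C#4 E4 F#4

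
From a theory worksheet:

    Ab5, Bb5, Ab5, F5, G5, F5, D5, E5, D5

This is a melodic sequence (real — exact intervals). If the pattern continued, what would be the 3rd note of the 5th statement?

With 3-note cells, note 3 of each statement runs Ab5, F5, D5.
Each moves down a 3rd. Continuing: B4 → G#4.

G#4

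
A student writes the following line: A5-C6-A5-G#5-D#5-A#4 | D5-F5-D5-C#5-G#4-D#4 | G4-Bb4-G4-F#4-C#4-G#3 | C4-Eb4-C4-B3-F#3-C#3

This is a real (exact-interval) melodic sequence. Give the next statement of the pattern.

Taking 6-note groups, the heads are A5, D5, G4, C4: the pattern moves down a 5th.
From F3 the exact shape gives F3 Ab3 F3 E3 B2 F#2.

F3 Ab3 F3 E3 B2 F#2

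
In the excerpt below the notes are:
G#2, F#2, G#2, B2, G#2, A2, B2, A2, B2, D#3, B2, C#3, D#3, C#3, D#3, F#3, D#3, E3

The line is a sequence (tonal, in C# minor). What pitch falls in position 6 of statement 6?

With 6-note cells, note 6 of each statement runs A2, C#3, E3.
Extending up a 3rd: G#3 → B3 → D#4.

D#4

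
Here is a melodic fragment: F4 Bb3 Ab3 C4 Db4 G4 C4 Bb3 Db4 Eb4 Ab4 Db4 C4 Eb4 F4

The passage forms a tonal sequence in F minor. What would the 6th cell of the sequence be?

The 5-note cells begin on F4, G4, Ab4 — each up a 2nd from the last.
Continuing the starts: Bb4 → C5 → Db5.
From Db5 the diatonic shape gives Db5 G4 F4 Ab4 Bb4.

Db5 G4 F4 Ab4 Bb4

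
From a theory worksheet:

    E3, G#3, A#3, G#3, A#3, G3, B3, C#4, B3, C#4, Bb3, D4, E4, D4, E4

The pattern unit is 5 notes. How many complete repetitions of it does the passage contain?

3

15 notes in groups of 5 gives 15/5 = 3 statements.
Starts: E3, G3, Bb3 — each up a 3rd.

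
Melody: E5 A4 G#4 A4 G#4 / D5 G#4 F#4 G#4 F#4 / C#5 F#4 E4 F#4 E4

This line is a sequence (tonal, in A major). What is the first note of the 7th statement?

F#4

Taking 5-note groups, the heads are E5, D5, C#5: the pattern moves down a 2nd.
Continuing: B4 → A4 → G#4 → F#4. Statement 7 starts on F#4.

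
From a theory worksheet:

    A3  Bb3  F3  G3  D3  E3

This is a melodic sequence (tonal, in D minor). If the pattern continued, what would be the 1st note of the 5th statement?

The unit is 2 notes. Position-1 pitches of the 3 shown cells: A3, F3, D3.
Carrying that down a 3rd forward: Bb2 → G2.

G2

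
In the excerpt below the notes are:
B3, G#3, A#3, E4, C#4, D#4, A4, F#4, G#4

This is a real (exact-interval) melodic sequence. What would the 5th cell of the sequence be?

The 3-note cells begin on B3, E4, A4 — each up a 4th from the last.
Carrying on: D5 → G5.
Statement 5 starts on G5 and keeps the same exact contour: G5 E5 F#5.

G5 E5 F#5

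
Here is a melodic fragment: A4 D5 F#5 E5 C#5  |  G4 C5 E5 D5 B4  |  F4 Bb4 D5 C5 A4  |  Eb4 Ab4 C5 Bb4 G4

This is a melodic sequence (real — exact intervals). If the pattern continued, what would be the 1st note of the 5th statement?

With 5-note cells, note 1 of each statement runs A4, G4, F4, Eb4.
Each moves down a 2nd; the next is Db4.

Db4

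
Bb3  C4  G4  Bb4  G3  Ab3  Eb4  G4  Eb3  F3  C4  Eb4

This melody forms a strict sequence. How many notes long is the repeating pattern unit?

There are 12 notes; a 4-note unit gives 3 cells:
Bb3 C4 G4 Bb4 | G3 Ab3 Eb4 G4 | Eb3 F3 C4 Eb4
That's a consistent down a 3rd shift per cell, and no other grouping gives one.

4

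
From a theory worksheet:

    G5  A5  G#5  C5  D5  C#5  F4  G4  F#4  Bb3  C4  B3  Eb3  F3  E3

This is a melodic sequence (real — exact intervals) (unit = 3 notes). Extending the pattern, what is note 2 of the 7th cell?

Eb2

With 3-note cells, note 2 of each statement runs A5, D5, G4, C4, F3.
Carrying that down a 5th forward: Bb2 → Eb2.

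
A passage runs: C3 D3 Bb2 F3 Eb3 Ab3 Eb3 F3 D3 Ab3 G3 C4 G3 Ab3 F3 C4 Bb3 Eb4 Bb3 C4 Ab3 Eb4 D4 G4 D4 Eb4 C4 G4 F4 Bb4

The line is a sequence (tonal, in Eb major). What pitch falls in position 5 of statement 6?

Ab4

The unit is 6 notes. Position-5 pitches of the 5 shown cells: Eb3, G3, Bb3, D4, F4.
One more up a 3rd gives Ab4.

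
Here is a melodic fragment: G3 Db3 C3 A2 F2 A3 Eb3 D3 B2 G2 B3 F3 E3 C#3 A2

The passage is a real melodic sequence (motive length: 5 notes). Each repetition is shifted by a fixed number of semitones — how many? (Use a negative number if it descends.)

2

With a 5-note motive the entries are G3, A3, B3, each up a 2nd from the previous.
G3 to A3 spans +2 semitones.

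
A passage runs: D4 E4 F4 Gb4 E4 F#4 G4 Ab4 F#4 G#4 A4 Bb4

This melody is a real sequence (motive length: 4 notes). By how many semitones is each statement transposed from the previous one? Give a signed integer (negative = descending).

2

The 4-note cells begin on D4, E4, F#4 — each up a 2nd from the last.
Counting half-steps from D4 to E4: 2.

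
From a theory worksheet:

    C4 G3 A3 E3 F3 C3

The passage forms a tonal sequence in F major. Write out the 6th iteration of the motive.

The 2-note cells begin on C4, A3, F3 — each down a 3rd from the last.
Continuing the starts: D3 → Bb2 → G2.
Statement 6 starts on G2 and keeps the same diatonic contour: G2 D2.

G2 D2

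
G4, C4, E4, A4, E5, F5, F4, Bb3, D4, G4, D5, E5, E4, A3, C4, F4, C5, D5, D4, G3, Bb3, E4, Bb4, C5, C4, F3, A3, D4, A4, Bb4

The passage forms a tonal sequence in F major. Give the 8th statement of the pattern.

G3 C3 E3 A3 E4 F4

Unit = 6 notes; the statements start on G4, F4, E4, D4, C4, moving down a 2nd each time.
Continuing the starts: Bb3 → A3 → G3.
From G3 the diatonic shape gives G3 C3 E3 A3 E4 F4.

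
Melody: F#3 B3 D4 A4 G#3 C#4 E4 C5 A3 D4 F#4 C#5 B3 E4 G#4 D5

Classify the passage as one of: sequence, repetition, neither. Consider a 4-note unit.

Note 4 of cell 2 is C5; if this were a sequence it would be B4. No unit length gives a consistent transposition pattern.

neither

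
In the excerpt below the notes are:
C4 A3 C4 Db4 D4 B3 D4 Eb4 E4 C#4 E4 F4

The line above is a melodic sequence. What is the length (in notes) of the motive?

4

Try groups of 4 (3 cells in 12 notes):
C4 A3 C4 Db4 | D4 B3 D4 Eb4 | E4 C#4 E4 F4
That's a consistent up a 2nd shift per cell, and no other grouping gives one.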